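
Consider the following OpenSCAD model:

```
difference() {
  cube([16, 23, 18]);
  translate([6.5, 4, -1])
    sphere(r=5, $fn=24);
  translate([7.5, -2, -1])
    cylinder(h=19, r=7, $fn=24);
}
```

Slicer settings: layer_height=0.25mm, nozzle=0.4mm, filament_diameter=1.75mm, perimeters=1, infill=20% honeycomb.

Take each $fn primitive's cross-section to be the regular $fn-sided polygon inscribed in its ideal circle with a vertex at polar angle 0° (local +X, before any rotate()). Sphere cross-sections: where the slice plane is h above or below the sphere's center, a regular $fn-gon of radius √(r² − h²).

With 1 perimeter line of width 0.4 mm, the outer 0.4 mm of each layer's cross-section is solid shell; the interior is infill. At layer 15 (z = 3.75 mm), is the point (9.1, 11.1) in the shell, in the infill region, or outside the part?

At z = 3.75 mm: the cube (footprint 16×23) is included at this height; the sphere at (6.5, 4): section is a regular 24-gon, circumradius = √(r²−h²) = √(5²−4.75²) = 1.561; the r=7 cylinder at (7.5, -2) gives a regular 24-gon of circumradius 7 (constant along its height); After the difference (first − rest): starting from the 16×23 cube, the r=5 sphere at (6.5, 4) lies wholly inside it (removes its full 7.57 mm² and its 9.78 mm outline becomes a hole wall); the r=7 cylinder at (7.5, -2) partially overlaps it — only the 42.37 mm² overlap (of its 152.19 mm²) is removed, clipping the outline — 1 connected region. Overall, the cross-section is a single solid region. The nearest boundary edge runs (7.28, 5.35)→(6.90, 5.51); distance from the point to it = 6.01 mm. The point is inside the cross-section and 6.01 mm from the nearest boundary — more than the 0.4 mm shell width (1 × 0.4), so it's in the infill interior.

infill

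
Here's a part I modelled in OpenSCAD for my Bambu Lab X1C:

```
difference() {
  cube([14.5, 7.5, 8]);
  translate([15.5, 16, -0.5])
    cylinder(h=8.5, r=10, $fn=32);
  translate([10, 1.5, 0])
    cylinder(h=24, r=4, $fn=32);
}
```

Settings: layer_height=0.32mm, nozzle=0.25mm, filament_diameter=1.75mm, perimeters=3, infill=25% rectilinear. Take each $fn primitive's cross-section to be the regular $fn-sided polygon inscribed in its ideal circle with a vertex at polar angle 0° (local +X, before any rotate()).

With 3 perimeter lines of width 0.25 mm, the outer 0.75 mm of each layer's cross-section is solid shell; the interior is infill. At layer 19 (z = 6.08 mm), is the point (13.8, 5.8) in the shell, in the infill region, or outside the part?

At z = 6.08 mm: the cube is present — its section is the full 14.5×7.5 rectangle; the r=10 cylinder at (15.5, 16) contributes a regular 32-gon of circumradius 10; the r=4 cylinder at (10, 1.5) gives a regular 32-gon of circumradius 4 (constant along its height); After the difference (first − rest): starting from the 14.5×7.5 cube, the r=10 cylinder at (15.5, 16) partially overlaps it — only the 3.72 mm² overlap (of its 312.14 mm²) is removed, clipping the outline; the r=4 cylinder at (10, 1.5) partially overlaps it — only the 36.64 mm² overlap (of its 49.94 mm²) is removed, clipping the outline — 1 connected region. Overall, the cross-section is a single solid region. The nearest boundary edge runs (13.55, 6.19)→(14.50, 6.10); distance from the point to it = 0.37 mm. The point is inside the cross-section, 0.37 mm from the nearest boundary — within the 0.75 mm shell band (3 × 0.25).

shell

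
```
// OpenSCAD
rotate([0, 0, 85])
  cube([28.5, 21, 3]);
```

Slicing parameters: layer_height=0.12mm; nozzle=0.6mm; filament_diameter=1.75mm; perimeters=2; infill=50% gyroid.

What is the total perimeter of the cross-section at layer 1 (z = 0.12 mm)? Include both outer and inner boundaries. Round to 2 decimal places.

At z = 0.12 mm: the 28.5×21 cube contributes its full rectangle (perimeter 99.00 mm); (rotated 85° about Z; rotation is an isometry so areas/perimeters/island counts are preserved). Overall, the cross-section is a single solid region. Total boundary length (outer) = 99.00 mm.

99.00 mm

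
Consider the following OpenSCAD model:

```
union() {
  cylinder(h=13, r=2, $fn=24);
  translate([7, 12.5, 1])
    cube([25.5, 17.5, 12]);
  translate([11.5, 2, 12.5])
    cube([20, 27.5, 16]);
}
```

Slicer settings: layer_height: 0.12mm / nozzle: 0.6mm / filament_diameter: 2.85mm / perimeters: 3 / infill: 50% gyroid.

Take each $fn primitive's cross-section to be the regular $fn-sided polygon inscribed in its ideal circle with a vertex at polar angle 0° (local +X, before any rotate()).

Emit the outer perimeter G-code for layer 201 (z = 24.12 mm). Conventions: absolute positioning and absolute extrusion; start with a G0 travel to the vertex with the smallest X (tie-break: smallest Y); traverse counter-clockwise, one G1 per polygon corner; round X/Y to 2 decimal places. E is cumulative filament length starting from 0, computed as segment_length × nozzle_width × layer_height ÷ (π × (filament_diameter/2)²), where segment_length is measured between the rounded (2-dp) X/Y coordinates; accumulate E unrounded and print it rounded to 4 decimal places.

At z = 24.12 mm: the cylinder is absent (z outside [0, 13]); the cube at (7, 12.5) is absent (z outside [1, 13]); the cube at (11.5, 2) (footprint 20×27.5) is included at this height; Combining (union): only the 20×27.5 cube at (11.5, 2) is present, so the union is just that shape — 1 connected region. The outline is a single polygon with 4 vertices. Extrusion per mm of travel: 0.6 × 0.12 / (π × 1.425²) = 0.011286. Accumulating E over each segment gives final E = 1.0722.

G0 X11.50 Y2.00 Z24.12
G1 X31.50 Y2.00 E0.2257
G1 X31.50 Y29.50 E0.5361
G1 X11.50 Y29.50 E0.7618
G1 X11.50 Y2.00 E1.0722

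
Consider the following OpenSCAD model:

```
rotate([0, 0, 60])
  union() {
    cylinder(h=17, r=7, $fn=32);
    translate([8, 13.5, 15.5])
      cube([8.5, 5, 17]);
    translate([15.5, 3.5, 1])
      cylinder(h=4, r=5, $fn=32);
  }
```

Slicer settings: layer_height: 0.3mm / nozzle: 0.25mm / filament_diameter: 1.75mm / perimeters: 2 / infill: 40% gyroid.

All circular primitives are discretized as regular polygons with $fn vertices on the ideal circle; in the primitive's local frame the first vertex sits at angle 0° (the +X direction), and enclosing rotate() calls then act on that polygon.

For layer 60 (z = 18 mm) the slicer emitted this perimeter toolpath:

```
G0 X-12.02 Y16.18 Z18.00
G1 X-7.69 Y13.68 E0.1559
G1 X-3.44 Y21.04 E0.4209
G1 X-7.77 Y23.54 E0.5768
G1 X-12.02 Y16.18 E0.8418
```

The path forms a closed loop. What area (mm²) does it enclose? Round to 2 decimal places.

Apply the shoelace formula to the sequence of (X, Y) vertices; enclosed area = 42.49 mm².

42.49 mm²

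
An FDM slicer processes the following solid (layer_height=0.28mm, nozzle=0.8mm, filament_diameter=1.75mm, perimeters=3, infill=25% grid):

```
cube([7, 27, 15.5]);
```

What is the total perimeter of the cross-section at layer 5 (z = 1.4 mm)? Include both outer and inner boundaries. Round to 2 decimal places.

68.00 mm

At z = 1.4 mm: the cube (footprint 7×27) is included at this height (perimeter 68.00 mm). Overall, the cross-section is a single solid region. Total boundary length (outer) = 68.00 mm.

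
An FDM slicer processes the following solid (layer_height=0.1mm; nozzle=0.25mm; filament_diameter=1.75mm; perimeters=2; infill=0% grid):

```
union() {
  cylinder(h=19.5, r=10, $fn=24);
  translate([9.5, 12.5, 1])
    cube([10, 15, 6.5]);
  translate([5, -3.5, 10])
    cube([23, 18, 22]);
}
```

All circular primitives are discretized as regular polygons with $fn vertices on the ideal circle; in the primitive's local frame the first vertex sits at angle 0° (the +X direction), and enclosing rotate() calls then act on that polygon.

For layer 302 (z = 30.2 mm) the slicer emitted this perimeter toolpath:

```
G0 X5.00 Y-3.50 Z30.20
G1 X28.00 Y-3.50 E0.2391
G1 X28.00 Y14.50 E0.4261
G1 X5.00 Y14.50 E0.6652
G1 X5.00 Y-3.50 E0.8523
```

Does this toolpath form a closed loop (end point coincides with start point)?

Start point (G0): (5.00, -3.50). End point (last G1): the path returns to the start — closed.

yes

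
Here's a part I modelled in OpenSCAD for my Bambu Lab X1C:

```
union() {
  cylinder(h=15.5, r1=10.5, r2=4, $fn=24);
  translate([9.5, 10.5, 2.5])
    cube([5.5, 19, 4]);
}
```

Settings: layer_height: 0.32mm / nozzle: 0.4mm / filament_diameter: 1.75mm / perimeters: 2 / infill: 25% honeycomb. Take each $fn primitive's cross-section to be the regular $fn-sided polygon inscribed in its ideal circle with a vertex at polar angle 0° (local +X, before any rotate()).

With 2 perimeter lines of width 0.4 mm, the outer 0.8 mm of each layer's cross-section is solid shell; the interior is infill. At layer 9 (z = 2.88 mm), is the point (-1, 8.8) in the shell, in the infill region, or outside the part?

shell

At z = 2.88 mm: the cone contributes a regular 24-gon of circumradius 9.292 (interpolated between r1=10.5 and r2=4 at t=0.186); the cube at (9.5, 10.5) (footprint 5.5×19) is included at this height; Taking the union: the 2 present regions are separate (no shared area or edge), so areas and boundary lengths simply add and each stays a separate island — 2 connected regions. Overall, the cross-section has 2 separate islands. The nearest boundary edge runs (-2.41, 8.98)→(0.00, 9.29); distance from the point to it = 0.36 mm. (Shell/infill is judged within the island containing the point — the largest one.) The point is inside the cross-section, 0.36 mm from the nearest boundary — within the 0.8 mm shell band (2 × 0.4).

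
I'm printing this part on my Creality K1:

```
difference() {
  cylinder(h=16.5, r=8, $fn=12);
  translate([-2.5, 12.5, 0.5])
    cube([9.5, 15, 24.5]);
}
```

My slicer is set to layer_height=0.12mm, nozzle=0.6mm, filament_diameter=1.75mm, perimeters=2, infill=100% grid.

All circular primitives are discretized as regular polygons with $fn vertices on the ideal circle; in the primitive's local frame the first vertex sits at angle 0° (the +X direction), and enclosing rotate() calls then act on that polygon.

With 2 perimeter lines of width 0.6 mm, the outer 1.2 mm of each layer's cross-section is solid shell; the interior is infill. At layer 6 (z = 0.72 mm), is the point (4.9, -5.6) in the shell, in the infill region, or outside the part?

shell

At z = 0.72 mm: the cylinder: section is a regular 12-gon, circumradius r=8; the 9.5×15 cube at (-2.5, 12.5) contributes its full rectangle; Taking the first minus the rest: starting from the r=8 cylinder, the 9.5×15 cube at (-2.5, 12.5) misses the remaining region (no effect) — 1 connected region. Overall, the cross-section is a single solid region. The nearest boundary edge runs (6.93, -4.00)→(4.00, -6.93); distance from the point to it = 0.30 mm. The point is inside the cross-section, 0.30 mm from the nearest boundary — within the 1.2 mm shell band (2 × 0.6).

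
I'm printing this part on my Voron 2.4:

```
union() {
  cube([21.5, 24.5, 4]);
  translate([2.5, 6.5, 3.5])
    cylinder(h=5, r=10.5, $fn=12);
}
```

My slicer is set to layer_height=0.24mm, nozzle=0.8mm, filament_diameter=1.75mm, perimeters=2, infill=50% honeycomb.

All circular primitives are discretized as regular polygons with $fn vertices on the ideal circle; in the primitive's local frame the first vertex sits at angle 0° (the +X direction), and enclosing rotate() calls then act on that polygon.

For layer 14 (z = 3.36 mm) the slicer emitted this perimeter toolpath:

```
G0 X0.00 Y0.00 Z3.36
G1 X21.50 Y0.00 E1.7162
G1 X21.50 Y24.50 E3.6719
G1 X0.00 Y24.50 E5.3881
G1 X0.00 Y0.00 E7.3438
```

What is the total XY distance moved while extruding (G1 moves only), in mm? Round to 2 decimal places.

92.00 mm

Sum the Euclidean lengths of each G1 segment: total = 92.00 mm.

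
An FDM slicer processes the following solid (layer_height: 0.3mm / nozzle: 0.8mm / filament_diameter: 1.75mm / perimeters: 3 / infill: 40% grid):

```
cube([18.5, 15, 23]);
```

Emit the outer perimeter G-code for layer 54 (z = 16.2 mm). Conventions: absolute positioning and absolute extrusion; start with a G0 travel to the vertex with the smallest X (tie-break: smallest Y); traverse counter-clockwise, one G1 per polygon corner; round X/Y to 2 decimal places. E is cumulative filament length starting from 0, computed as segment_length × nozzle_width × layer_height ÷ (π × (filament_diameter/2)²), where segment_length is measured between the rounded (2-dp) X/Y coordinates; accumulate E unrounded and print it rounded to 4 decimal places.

G0 X0.00 Y0.00 Z16.20
G1 X18.50 Y0.00 E1.8459
G1 X18.50 Y15.00 E3.3426
G1 X0.00 Y15.00 E5.1886
G1 X0.00 Y0.00 E6.6853

At z = 16.2 mm: the cube is present — its section is the full 18.5×15 rectangle. The outline is a single polygon with 4 vertices. Extrusion per mm of travel: 0.8 × 0.3 / (π × 0.875²) = 0.099780. Accumulating E over each segment gives final E = 6.6853.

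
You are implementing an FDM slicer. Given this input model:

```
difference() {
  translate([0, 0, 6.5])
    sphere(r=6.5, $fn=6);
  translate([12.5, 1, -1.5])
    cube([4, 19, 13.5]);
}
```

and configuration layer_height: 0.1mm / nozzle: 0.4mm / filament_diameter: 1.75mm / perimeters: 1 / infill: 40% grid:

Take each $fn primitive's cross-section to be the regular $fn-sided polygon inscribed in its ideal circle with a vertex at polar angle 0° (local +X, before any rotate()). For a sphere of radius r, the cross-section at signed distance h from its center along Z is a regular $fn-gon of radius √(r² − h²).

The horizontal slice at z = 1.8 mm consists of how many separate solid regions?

At z = 1.8 mm: the sphere: section is a regular 6-gon, circumradius = √(r²−h²) = √(6.5²−4.7²) = 4.490; the cube at (12.5, 1) is present — its section is the full 4×19 rectangle; After the difference (first − rest): starting from the r=6.5 sphere, the 4×19 cube at (12.5, 1) misses the remaining region (no effect) — 1 connected region. The result has 1 disconnected region.

1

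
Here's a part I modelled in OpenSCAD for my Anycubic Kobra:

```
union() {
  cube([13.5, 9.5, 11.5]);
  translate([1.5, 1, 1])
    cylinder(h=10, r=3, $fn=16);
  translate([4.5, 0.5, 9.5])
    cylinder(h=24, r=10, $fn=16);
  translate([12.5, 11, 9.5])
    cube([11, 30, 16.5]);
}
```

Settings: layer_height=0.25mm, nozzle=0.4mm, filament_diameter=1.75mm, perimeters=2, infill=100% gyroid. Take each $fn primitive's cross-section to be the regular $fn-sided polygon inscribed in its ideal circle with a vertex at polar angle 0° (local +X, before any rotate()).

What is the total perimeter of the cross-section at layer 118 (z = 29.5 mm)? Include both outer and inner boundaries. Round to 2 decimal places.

At z = 29.5 mm: the cube does not reach this height (z outside [0, 11.5]); the cylinder at (1.5, 1) does not reach this height (z outside [1, 11]); the cylinder at (4.5, 0.5): section is a regular 16-gon, circumradius r=10 (perimeter = 2·16·10.000·sin(180°/16) = 62.43 mm); the cube at (12.5, 11) is absent (z outside [9.5, 26]); Combining (union): only the r=10 cylinder at (4.5, 0.5) is present, so the union is just that shape — boundary = 62.43 mm. Overall, the cross-section is a single solid region. Total boundary length (outer) = 62.43 mm.

62.43 mm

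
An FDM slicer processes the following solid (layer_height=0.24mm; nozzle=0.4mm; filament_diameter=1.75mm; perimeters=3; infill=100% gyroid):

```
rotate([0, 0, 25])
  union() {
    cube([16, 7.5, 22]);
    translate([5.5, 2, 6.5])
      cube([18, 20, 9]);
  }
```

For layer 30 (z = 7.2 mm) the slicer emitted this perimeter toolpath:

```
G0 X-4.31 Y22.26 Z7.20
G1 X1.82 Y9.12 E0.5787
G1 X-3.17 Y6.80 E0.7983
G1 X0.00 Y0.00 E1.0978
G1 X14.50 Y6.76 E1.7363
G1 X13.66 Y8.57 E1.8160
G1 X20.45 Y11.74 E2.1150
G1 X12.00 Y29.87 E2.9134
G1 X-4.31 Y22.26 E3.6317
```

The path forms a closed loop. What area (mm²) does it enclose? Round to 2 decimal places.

Apply the shoelace formula to the sequence of (X, Y) vertices; enclosed area = 422.16 mm².

422.16 mm²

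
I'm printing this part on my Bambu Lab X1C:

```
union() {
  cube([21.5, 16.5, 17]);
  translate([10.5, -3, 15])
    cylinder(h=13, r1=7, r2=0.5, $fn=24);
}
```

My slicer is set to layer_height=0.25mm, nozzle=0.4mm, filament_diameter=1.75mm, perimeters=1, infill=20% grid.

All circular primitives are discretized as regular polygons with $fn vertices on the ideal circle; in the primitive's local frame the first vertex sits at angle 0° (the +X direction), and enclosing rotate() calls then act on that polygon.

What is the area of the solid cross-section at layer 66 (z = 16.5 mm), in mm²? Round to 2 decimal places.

451.19 mm²

At z = 16.5 mm: the cube (footprint 21.5×16.5) is included at this height (area 354.75 mm²); the cone at (10.5, -3) contributes a regular 24-gon of circumradius 6.250 (interpolated between r1=7 and r2=0.5 at t=0.115) (area = (24/2)·6.250²·sin(360°/24) = 121.32 mm²); Merging all regions: the regions partially overlap — summed areas 476.07 mm² minus the doubly-counted overlap 24.89 mm² gives 451.19 mm² — area = 451.19 mm². Overall, the cross-section is a single solid region. Net area = 451.19 mm².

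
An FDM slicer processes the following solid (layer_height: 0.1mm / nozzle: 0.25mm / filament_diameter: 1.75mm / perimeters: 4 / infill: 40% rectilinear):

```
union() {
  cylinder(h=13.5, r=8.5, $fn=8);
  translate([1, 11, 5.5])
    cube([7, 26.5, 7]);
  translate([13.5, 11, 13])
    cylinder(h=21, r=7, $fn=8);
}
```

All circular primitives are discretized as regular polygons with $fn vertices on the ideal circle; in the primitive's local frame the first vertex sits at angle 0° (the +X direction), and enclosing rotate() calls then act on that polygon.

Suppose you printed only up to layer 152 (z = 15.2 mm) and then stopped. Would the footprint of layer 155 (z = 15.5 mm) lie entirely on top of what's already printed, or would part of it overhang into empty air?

entirely on top

Compare the two slices. At z = 15.2: the cylinder is absent (z outside [0, 13.5]); the cube at (1, 11) does not reach this height (z outside [5.5, 12.5]); the r=7 cylinder at (13.5, 11) contributes a regular 8-gon of circumradius 7 (area = (8/2)·7.000²·sin(360°/8) = 138.59 mm²); Taking the union: only the r=7 cylinder at (13.5, 11) is present, so the union is just that shape — area = 138.59 mm². At z = 15.5: the cylinder is absent (z outside [0, 13.5]); the cube at (1, 11) does not reach this height (z outside [5.5, 12.5]); the r=7 cylinder at (13.5, 11) contributes a regular 8-gon of circumradius 7 (area = (8/2)·7.000²·sin(360°/8) = 138.59 mm²); Merging all regions: only the r=7 cylinder at (13.5, 11) is present, so the union is just that shape — area = 138.59 mm². Checking containment: the cross-section at z = 15.5 is a subset of the cross-section at z = 15.2.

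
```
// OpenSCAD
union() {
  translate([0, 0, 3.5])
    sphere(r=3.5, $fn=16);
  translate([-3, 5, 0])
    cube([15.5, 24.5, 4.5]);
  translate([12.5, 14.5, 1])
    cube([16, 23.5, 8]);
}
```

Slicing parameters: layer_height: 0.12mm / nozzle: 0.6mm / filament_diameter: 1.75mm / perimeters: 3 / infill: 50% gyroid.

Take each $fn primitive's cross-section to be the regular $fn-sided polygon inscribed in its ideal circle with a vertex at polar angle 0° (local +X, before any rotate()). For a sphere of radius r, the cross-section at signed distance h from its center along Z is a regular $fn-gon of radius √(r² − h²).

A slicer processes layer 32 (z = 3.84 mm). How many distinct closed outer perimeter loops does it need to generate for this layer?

2

At z = 3.84 mm: the r=3.5 sphere contributes a regular 16-gon of circumradius √(3.5²−0.34²) = 3.483; the cube at (-3, 5) (footprint 15.5×24.5) is included at this height; the cube at (12.5, 14.5) is present — its section is the full 16×23.5 rectangle; Merging all regions: the 3 present regions share edge segments without overlapping in area, so areas simply add but the touching pieces fuse into one outline (the shared edge portions become interior and drop out of the boundary) — 2 connected regions. The result has 2 disconnected regions.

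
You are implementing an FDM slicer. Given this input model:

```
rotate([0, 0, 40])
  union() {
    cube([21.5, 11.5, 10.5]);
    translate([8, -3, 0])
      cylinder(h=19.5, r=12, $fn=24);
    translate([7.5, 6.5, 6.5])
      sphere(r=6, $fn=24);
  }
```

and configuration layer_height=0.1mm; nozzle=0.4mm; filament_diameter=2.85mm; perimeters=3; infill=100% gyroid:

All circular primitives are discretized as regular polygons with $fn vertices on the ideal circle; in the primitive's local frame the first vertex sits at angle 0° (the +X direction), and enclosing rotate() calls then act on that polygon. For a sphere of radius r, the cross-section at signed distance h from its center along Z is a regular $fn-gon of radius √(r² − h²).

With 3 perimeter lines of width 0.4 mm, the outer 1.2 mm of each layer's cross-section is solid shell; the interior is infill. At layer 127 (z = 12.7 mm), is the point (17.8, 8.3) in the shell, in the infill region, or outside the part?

shell

At z = 12.7 mm: the cube does not reach this height (z outside [0, 10.5]); the r=12 cylinder at (8, -3) contributes a regular 24-gon of circumradius 12; the sphere at (7.5, 6.5) is not intersected at this z (|z−center|=6.200 > r=6); Merging all regions: only the r=12 cylinder at (8, -3) is present, so the union is just that shape — 1 connected region; (whole slice rotated 40° about Z — lengths, areas and connectivity unchanged). Overall, the cross-section is a single solid region. Undo the 40° rotation: the query point maps to (18.971, -5.083) in the un-rotated model frame. The nearest boundary edge runs (19.59, -6.11)→(20.00, -3.00); distance from the point to it = 0.75 mm. The point is inside the cross-section, 0.75 mm from the nearest boundary — within the 1.2 mm shell band (3 × 0.4).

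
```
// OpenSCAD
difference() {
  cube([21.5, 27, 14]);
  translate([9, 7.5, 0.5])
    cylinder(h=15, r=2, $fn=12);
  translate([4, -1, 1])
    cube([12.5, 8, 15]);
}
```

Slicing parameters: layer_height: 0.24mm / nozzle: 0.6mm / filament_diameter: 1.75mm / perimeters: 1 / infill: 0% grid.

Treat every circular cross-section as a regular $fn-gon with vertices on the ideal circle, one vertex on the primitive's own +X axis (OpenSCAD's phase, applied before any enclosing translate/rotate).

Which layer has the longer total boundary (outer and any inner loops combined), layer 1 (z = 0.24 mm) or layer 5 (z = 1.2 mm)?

layer 5 (z = 1.2 mm)

Layer 1 (z = 0.24): the cube is present — its section is the full 21.5×27 rectangle (perimeter 97.00 mm); the cylinder at (9, 7.5) is not intersected at this z (z outside [0.5, 15.5]); the cube at (4, -1) is not intersected at this z (z outside [1, 16]); After the difference (first − rest): none of the subtracted shapes is present at this height, so the 21.5×27 cube is unchanged — boundary = 97.00 mm. So its perimeter = 97.00 mm. Layer 5 (z = 1.2): the cube (footprint 21.5×27) is included at this height (perimeter 97.00 mm); the cylinder at (9, 7.5): section is a regular 12-gon, circumradius r=2 (perimeter = 2·12·2.000·sin(180°/12) = 12.42 mm); the cube at (4, -1) (footprint 12.5×8) is included at this height (perimeter 41.00 mm); Subtracting the remaining from the first: starting from the 21.5×27 cube, the r=2 cylinder at (9, 7.5) lies wholly inside it (removes its full 12.00 mm² and its 12.42 mm outline becomes a hole wall); the 12.5×8 cube at (4, -1) partially overlaps it — only the 83.43 mm² overlap (of its 100.00 mm²) is removed, clipping the outline — boundary = 114.51 mm. So its perimeter = 114.51 mm. Layer 5 is larger (114.51 vs 97.00 mm).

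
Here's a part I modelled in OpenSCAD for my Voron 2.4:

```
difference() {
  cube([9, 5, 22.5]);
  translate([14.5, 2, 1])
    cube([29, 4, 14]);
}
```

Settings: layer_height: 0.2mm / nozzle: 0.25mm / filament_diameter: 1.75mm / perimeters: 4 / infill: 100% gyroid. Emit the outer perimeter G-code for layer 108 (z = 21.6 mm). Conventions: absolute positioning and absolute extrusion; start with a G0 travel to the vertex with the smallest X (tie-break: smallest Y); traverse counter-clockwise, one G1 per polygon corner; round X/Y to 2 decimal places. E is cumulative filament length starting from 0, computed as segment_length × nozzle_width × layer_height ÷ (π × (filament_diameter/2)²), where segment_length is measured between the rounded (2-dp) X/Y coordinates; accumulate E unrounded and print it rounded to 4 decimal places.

G0 X0.00 Y0.00 Z21.60
G1 X9.00 Y0.00 E0.1871
G1 X9.00 Y5.00 E0.2910
G1 X0.00 Y5.00 E0.4781
G1 X0.00 Y0.00 E0.5821

At z = 21.6 mm: the cube is present — its section is the full 9×5 rectangle; the cube at (14.5, 2) is not intersected at this z (z outside [1, 15]); Taking the first minus the rest: none of the subtracted shapes is present at this height, so the 9×5 cube is unchanged — 1 connected region. The outline is a single polygon with 4 vertices. Extrusion per mm of travel: 0.25 × 0.2 / (π × 0.875²) = 0.020788. Accumulating E over each segment gives final E = 0.5821.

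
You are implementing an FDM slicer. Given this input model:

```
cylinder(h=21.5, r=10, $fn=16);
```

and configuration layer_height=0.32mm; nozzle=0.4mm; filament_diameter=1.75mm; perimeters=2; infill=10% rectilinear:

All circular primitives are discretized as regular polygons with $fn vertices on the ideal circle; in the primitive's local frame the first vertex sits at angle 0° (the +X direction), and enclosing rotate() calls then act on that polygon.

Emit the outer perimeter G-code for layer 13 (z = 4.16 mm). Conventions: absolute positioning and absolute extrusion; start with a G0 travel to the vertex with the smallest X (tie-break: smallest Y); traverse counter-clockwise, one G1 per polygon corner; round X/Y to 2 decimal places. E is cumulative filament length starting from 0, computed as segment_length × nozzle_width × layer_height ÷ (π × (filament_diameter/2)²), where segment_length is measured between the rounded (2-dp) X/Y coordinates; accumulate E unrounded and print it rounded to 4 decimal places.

G0 X-10.00 Y0.00 Z4.16
G1 X-9.24 Y-3.83 E0.2078
G1 X-7.07 Y-7.07 E0.4153
G1 X-3.83 Y-9.24 E0.6228
G1 X0.00 Y-10.00 E0.8306
G1 X3.83 Y-9.24 E1.0384
G1 X7.07 Y-7.07 E1.2459
G1 X9.24 Y-3.83 E1.4535
G1 X10.00 Y0.00 E1.6612
G1 X9.24 Y3.83 E1.8690
G1 X7.07 Y7.07 E2.0766
G1 X3.83 Y9.24 E2.2841
G1 X0.00 Y10.00 E2.4919
G1 X-3.83 Y9.24 E2.6997
G1 X-7.07 Y7.07 E2.9072
G1 X-9.24 Y3.83 E3.1147
G1 X-10.00 Y0.00 E3.3225

At z = 4.16 mm: the r=10 cylinder gives a regular 16-gon of circumradius 10 (constant along its height). The outline is a single polygon with 16 vertices. Extrusion per mm of travel: 0.4 × 0.32 / (π × 0.875²) = 0.053216. Accumulating E over each segment gives final E = 3.3225.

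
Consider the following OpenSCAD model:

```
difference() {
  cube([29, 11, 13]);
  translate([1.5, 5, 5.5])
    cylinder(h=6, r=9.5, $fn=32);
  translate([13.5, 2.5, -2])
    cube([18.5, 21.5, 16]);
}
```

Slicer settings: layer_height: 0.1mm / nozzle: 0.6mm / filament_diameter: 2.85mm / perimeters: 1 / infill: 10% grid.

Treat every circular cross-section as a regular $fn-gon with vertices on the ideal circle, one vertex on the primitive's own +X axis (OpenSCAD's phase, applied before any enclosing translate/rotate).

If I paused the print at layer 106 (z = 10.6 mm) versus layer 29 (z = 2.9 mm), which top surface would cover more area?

layer 29 (z = 2.9 mm)

Layer 106 (z = 10.6): the cube (footprint 29×11) is included at this height (area 319.00 mm²); the r=9.5 cylinder at (1.5, 5) contributes a regular 32-gon of circumradius 9.5 (area = (32/2)·9.500²·sin(360°/32) = 281.71 mm²); the cube at (13.5, 2.5) is present — its section is the full 18.5×21.5 rectangle (area 397.75 mm²); After the difference (first − rest): starting from the 29×11 cube (319.00 mm²), the r=9.5 cylinder at (1.5, 5) partially overlaps it — only the 114.28 mm² overlap (of its 281.71 mm²) is removed, clipping the outline; the 18.5×21.5 cube at (13.5, 2.5) partially overlaps it — only the 131.75 mm² overlap (of its 397.75 mm²) is removed, clipping the outline — area = 72.97 mm². So its area = 72.97 mm². Layer 29 (z = 2.9): the 29×11 cube contributes its full rectangle (area 319.00 mm²); the cylinder at (1.5, 5) is absent (z outside [5.5, 11.5]); the 18.5×21.5 cube at (13.5, 2.5) contributes its full rectangle (area 397.75 mm²); Taking the first minus the rest: starting from the 29×11 cube (319.00 mm²), the 18.5×21.5 cube at (13.5, 2.5) partially overlaps it — only the 131.75 mm² overlap (of its 397.75 mm²) is removed, clipping the outline — area = 187.25 mm². So its area = 187.25 mm². Layer 29 is larger (187.25 vs 72.97 mm²).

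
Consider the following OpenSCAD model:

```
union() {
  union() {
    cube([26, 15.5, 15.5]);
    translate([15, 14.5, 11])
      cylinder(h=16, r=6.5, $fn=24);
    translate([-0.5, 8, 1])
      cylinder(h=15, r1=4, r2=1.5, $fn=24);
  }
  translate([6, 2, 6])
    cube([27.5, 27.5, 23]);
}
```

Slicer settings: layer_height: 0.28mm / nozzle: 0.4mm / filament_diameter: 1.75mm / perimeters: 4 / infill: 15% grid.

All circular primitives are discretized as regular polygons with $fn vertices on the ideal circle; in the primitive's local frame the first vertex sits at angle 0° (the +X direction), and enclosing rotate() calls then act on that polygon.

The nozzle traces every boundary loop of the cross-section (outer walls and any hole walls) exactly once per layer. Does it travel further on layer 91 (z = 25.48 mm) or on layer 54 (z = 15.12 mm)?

Layer 91 (z = 25.48): the cube is not intersected at this z (z outside [0, 15.5]); the r=6.5 cylinder at (15, 14.5) contributes a regular 24-gon of circumradius 6.5 (perimeter = 2·24·6.500·sin(180°/24) = 40.72 mm); the cone at (-0.5, 8) is absent (z outside [1, 16]); Combining (union): only the r=6.5 cylinder at (15, 14.5) is present, so the union is just that shape — boundary = 40.72 mm; the 27.5×27.5 cube at (6, 2) contributes its full rectangle (perimeter 110.00 mm); Merging all regions: the result so far lies entirely inside the 27.5×27.5 cube at (6, 2), so the union is just the 27.5×27.5 cube at (6, 2) — boundary = 110.00 mm. So its perimeter = 110.00 mm. Layer 54 (z = 15.12): the cube is present — its section is the full 26×15.5 rectangle (perimeter 83.00 mm); the r=6.5 cylinder at (15, 14.5) contributes a regular 24-gon of circumradius 6.5 (perimeter = 2·24·6.500·sin(180°/24) = 40.72 mm); the cone at (-0.5, 8): at t=0.941 of its height the radius interpolates to r₁+(r₂−r₁)t = 1.647, giving a regular 24-gon of that circumradius (perimeter = 2·24·1.647·sin(180°/24) = 10.32 mm); Taking the union: the regions partially overlap (shared area 81.08 mm²), so the edge portions inside another operand are dropped and the merged outline is re-measured after clipping — boundary = 91.67 mm; the cube at (6, 2) is present — its section is the full 27.5×27.5 rectangle (perimeter 110.00 mm); Combining (union): the regions partially overlap (shared area 322.74 mm²), so the edge portions inside another operand are dropped and the merged outline is re-measured after clipping — boundary = 129.06 mm. So its perimeter = 129.06 mm. Layer 54 is larger (129.06 vs 110.00 mm).

layer 54 (z = 15.12 mm)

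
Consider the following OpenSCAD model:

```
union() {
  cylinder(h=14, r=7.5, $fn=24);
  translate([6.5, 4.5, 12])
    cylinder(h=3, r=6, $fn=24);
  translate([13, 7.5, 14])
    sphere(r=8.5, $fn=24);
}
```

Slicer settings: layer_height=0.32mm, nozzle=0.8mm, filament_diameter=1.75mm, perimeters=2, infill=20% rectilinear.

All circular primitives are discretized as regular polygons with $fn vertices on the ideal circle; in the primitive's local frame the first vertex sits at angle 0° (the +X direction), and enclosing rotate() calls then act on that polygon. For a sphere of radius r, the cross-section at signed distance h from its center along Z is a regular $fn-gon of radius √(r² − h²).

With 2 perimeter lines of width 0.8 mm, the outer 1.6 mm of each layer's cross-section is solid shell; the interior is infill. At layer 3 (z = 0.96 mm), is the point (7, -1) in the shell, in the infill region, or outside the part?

shell

At z = 0.96 mm: the cylinder: section is a regular 24-gon, circumradius r=7.5; the cylinder at (6.5, 4.5) is absent (z outside [12, 15]); the sphere at (13, 7.5) is not intersected at this z (|z−center|=13.040 > r=8.5); Combining (union): only the r=7.5 cylinder is present, so the union is just that shape — 1 connected region. Overall, the cross-section is a single solid region. The nearest boundary edge runs (7.24, -1.94)→(7.50, 0.00); distance from the point to it = 0.37 mm. The point is inside the cross-section, 0.37 mm from the nearest boundary — within the 1.6 mm shell band (2 × 0.8).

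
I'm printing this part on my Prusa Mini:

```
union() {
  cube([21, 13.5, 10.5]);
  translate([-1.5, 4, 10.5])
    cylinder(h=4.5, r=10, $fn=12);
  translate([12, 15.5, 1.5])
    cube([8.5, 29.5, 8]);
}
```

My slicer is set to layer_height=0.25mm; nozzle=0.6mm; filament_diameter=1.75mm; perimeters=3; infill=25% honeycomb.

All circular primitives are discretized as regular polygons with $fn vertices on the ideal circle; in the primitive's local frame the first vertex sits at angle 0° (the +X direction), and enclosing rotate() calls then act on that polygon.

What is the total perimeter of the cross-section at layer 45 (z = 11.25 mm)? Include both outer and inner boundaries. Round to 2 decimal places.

62.12 mm

At z = 11.25 mm: the cube is not intersected at this z (z outside [0, 10.5]); the cylinder at (-1.5, 4): section is a regular 12-gon, circumradius r=10 (perimeter = 2·12·10.000·sin(180°/12) = 62.12 mm); the cube at (12, 15.5) is not intersected at this z (z outside [1.5, 9.5]); Merging all regions: only the r=10 cylinder at (-1.5, 4) is present, so the union is just that shape — boundary = 62.12 mm. Overall, the cross-section is a single solid region. Total boundary length (outer) = 62.12 mm.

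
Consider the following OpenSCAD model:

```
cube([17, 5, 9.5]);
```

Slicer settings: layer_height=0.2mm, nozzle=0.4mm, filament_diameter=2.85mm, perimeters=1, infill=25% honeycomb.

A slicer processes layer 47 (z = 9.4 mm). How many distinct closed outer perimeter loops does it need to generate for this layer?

1

At z = 9.4 mm: the cube (footprint 17×5) is included at this height. The result has 1 disconnected region.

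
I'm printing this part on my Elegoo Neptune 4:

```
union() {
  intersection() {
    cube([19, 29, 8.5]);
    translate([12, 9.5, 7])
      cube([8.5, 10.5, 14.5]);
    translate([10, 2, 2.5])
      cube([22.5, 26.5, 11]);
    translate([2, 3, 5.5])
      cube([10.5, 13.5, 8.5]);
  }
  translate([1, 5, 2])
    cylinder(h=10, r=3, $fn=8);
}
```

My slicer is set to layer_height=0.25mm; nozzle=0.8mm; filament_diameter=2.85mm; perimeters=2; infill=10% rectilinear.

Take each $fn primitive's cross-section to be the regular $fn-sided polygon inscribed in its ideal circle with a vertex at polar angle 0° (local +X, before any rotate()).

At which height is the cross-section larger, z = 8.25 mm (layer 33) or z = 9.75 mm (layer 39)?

layer 33 (z = 8.25 mm)

Layer 33 (z = 8.25): the 19×29 cube contributes its full rectangle (area 551.00 mm²); the 8.5×10.5 cube at (12, 9.5) contributes its full rectangle (area 89.25 mm²); the cube at (10, 2) is present — its section is the full 22.5×26.5 rectangle (area 596.25 mm²); the cube at (2, 3) is present — its section is the full 10.5×13.5 rectangle (area 141.75 mm²); After intersecting: the 8.5×10.5 cube at (12, 9.5) partially overlaps the 19×29 cube; clipping to the common part keeps 73.50 mm²; the running intersection lies inside the 22.5×26.5 cube at (10, 2), so it is kept whole; the 10.5×13.5 cube at (2, 3) partially overlaps the running intersection; clipping to the common part keeps 3.50 mm² — area = 3.50 mm²; the r=3 cylinder at (1, 5) gives a regular 8-gon of circumradius 3 (constant along its height) (area = (8/2)·3.000²·sin(360°/8) = 25.46 mm²); Taking the union: the 2 present regions are separate (no shared area or edge), so areas and boundary lengths simply add and each stays a separate island — area = 28.96 mm². So its area = 28.96 mm². Layer 39 (z = 9.75): the cube is absent (z outside [0, 8.5]); the cube at (12, 9.5) is present — its section is the full 8.5×10.5 rectangle (area 89.25 mm²); the cube at (10, 2) is present — its section is the full 22.5×26.5 rectangle (area 596.25 mm²); the cube at (2, 3) is present — its section is the full 10.5×13.5 rectangle (area 141.75 mm²); After intersecting: at least one operand is absent at this height, so nothing remains; the cylinder at (1, 5): section is a regular 8-gon, circumradius r=3 (area = (8/2)·3.000²·sin(360°/8) = 25.46 mm²); Combining (union): only the r=3 cylinder at (1, 5) is present, so the union is just that shape — area = 25.46 mm². So its area = 25.46 mm². Layer 33 is larger (28.96 vs 25.46 mm²).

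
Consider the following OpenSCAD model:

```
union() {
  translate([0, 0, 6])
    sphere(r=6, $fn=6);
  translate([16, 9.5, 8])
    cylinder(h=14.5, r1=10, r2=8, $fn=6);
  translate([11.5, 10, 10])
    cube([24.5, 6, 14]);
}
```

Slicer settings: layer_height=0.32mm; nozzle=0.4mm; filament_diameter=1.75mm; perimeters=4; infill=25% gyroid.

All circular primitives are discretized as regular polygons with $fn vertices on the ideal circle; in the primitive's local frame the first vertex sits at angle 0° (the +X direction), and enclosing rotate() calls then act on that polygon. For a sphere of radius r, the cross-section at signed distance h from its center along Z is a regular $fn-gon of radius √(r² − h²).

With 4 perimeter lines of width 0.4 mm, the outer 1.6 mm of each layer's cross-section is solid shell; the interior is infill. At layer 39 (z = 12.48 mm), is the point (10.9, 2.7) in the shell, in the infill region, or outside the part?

At z = 12.48 mm: the sphere is not intersected at this z (|z−center|=6.480 > r=6); the cone at (16, 9.5): at t=0.309 of its height the radius interpolates to r₁+(r₂−r₁)t = 9.382, giving a regular 6-gon of that circumradius; the cube at (11.5, 10) (footprint 24.5×6) is included at this height; Taking the union: the regions partially overlap (shared area 71.17 mm²), so overlapping operands fuse into one piece — 1 connected region. Overall, the cross-section is a single solid region. The nearest boundary edge runs (11.31, 1.37)→(6.62, 9.50); distance from the point to it = 0.31 mm. The point is inside the cross-section, 0.31 mm from the nearest boundary — within the 1.6 mm shell band (4 × 0.4).

shell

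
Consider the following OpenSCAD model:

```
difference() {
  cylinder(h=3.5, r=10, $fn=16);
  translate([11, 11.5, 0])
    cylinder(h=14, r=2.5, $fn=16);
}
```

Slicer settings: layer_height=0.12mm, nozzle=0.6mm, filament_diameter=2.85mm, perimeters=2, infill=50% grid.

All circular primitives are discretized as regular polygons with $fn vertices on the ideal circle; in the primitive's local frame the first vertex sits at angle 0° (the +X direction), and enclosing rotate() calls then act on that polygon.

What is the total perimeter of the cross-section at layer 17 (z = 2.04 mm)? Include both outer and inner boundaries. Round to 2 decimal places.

At z = 2.04 mm: the cylinder: section is a regular 16-gon, circumradius r=10 (perimeter = 2·16·10.000·sin(180°/16) = 62.43 mm); the r=2.5 cylinder at (11, 11.5) contributes a regular 16-gon of circumradius 2.5 (perimeter = 2·16·2.500·sin(180°/16) = 15.61 mm); Subtracting the remaining from the first: starting from the r=10 cylinder, the r=2.5 cylinder at (11, 11.5) misses the remaining region (no effect) — boundary = 62.43 mm. Overall, the cross-section is a single solid region. Total boundary length (outer) = 62.43 mm.

62.43 mm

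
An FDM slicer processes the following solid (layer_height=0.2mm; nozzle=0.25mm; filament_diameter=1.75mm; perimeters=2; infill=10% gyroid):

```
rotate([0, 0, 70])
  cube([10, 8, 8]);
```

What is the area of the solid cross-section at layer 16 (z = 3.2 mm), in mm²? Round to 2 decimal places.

At z = 3.2 mm: the 10×8 cube contributes its full rectangle (area 80.00 mm²); (whole slice rotated 70° about Z — lengths, areas and connectivity unchanged). Overall, the cross-section is a single solid region. Net area = 80.00 mm².

80.00 mm²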